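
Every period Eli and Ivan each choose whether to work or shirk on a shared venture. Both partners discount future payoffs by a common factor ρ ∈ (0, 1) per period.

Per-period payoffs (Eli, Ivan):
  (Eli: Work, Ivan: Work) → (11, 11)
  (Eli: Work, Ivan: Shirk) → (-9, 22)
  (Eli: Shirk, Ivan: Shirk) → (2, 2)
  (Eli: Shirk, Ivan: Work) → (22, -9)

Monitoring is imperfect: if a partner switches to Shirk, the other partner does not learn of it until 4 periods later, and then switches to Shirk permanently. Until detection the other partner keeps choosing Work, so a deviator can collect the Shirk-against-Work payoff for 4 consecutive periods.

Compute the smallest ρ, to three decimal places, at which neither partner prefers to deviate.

A deviator earns 22 for 4 periods, then 2 forever; cooperating earns 11 forever. Multiplying the IC by (1−ρ):
11 ≥ 22(1−ρ^4) + 2ρ^4, so 20·ρ^4 ≥ 11 and ρ^4 ≥ 11/20.
ρ ≥ (11/20)^(1/4) ≈ 0.861.

0.861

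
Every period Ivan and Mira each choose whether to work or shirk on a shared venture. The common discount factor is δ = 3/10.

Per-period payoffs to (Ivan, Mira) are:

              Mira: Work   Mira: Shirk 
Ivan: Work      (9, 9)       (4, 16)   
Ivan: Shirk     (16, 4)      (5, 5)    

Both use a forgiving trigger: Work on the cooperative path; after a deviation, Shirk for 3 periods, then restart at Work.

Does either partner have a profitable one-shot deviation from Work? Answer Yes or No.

IC: δ+…+δ^3 ≥ (16−9)/(9−5) = 7/4.
At δ = 3/10: partial sum = 0.4170 < 1.7500. Cooperation not sustainable.

Yes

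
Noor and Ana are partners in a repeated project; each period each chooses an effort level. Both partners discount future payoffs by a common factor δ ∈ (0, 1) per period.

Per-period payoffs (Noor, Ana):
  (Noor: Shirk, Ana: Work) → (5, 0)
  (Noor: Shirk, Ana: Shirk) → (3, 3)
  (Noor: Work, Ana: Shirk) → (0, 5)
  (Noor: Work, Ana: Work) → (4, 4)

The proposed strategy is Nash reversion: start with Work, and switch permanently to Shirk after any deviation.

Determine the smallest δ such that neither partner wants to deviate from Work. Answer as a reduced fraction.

1/2

4/(1−δ) ≥ 5 + 3δ/(1−δ)
4 ≥ 5 − 2δ
δ ≥ 1/2.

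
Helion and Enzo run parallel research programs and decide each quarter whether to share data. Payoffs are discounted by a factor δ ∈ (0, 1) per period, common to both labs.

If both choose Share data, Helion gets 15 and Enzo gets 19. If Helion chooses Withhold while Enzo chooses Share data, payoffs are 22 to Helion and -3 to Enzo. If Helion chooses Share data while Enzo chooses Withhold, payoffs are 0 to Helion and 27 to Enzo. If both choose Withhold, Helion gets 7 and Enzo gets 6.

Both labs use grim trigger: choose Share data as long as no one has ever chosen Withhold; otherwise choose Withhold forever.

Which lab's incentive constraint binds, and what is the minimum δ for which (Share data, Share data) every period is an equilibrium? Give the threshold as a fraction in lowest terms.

Helion; δ ≥ 7/15

Helion's threshold: (22−15)/(22−7) = 7/15.
Enzo's threshold: (27−19)/(27−6) = 8/21.
7/15 > 8/21, so Helion binds and δ* = 7/15.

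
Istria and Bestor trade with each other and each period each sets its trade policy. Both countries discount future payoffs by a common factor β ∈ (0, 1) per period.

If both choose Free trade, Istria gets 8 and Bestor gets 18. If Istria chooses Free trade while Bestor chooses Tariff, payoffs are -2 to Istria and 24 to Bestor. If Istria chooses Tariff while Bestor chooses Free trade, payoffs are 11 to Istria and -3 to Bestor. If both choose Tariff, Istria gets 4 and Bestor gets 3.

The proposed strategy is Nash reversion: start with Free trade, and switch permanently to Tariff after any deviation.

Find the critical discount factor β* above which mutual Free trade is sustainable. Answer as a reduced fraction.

3/7

For Istria: deviation gain 11−8 = 3, per-period punishment loss 8−4 = 4. IC gives β ≥ 3/7.
For Bestor: gain 6, loss 15 per period, so β ≥ 6/21 = 2/7.
The tighter constraint is Istria's, so cooperation needs β ≥ 3/7.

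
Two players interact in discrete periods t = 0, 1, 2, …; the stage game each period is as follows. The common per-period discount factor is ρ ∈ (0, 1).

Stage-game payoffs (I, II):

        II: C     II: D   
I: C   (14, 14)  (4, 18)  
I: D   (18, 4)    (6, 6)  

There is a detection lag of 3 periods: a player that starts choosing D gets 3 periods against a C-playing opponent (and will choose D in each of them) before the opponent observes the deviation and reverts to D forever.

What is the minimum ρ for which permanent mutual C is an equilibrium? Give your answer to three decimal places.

0.693

The best deviation is to choose D for all 3 undetected periods, earning 18 each, then 6 forever once detected.
Deviation value: 18(1−ρ^3)/(1−ρ) + 6ρ^3/(1−ρ); cooperation value: 14/(1−ρ).
IC: 14 ≥ 18(1−ρ^3) + 6ρ^3 = 18 − 12ρ^3.
So ρ^3 ≥ 4/12 = 1/3, giving ρ ≥ (1/3)^(1/3) ≈ 0.693.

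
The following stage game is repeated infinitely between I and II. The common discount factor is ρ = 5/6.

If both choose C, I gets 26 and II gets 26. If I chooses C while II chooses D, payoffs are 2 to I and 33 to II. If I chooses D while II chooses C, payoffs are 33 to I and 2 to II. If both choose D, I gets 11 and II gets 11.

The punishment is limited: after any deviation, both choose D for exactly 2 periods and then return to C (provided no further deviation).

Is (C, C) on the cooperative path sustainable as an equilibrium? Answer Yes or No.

Yes

A one-shot deviation gives 33 now, then 11 for 2 periods, then back to 26.
Gain from deviating: (33−26) today; loss: (26−11) in each of the next 2 periods.
No-deviation condition: (26−11)(ρ+…+ρ^2) ≥ 33−26, i.e. ρ+…+ρ^2 ≥ 7/15.
At ρ = 5/6: ρ+…+ρ^2 = 1.5278 ≥ 0.4667.
So cooperation is sustainable.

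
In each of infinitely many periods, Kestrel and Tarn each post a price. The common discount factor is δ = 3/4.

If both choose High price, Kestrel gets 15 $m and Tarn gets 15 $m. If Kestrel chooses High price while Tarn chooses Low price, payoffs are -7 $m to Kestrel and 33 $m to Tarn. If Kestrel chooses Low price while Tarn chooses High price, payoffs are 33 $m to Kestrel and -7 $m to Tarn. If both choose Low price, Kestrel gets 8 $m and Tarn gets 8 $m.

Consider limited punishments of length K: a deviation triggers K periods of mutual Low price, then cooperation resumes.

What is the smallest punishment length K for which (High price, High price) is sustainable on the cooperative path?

7

IC: δ(1−δ^K)/(1−δ) ≥ (33−15)/(15−8) = 18/7.
With δ = 3/4: need 1 − δ^K ≥ 18/7·(1−3/4)/(3/4), i.e. δ^K ≤ 0.1429.
Since (3/4)^6 = 0.1780 and (3/4)^7 = 0.1335, the smallest such K is 7.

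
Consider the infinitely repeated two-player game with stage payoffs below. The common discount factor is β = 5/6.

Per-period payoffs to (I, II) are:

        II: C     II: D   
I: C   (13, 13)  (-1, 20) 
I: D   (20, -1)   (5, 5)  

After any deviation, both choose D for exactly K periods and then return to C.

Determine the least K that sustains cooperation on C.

IC: β(1−β^K)/(1−β) ≥ (20−13)/(13−5) = 7/8.
With β = 5/6: need 1 − β^K ≥ 7/8·(1−5/6)/(5/6), i.e. β^K ≤ 0.8250.
Since (5/6)^1 = 0.8333 and (5/6)^2 = 0.6944, the smallest such K is 2.

2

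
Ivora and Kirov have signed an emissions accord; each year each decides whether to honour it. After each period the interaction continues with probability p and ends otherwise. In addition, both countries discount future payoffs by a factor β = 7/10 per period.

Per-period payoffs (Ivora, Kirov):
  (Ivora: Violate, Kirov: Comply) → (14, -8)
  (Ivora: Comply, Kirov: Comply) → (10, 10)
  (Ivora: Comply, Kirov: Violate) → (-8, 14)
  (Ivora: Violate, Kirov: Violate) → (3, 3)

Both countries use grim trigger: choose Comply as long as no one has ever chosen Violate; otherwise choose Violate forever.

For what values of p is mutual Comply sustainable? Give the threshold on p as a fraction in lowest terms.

Expected continuation weight on next period's payoff is β·p = 7/10·p, which plays the role of the discount factor.
Cooperation requires 7/10·p ≥ (14−10)/(14−3) = 4/11, hence p ≥ 40/77.

40/77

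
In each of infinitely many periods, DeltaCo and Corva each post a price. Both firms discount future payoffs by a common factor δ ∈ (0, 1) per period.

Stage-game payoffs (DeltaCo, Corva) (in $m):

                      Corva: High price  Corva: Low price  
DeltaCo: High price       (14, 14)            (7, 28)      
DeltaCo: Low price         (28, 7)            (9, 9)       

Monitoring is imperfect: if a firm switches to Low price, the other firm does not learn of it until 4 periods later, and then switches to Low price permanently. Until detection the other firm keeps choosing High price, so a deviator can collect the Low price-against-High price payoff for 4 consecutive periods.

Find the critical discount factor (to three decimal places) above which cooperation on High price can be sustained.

0.926

The best deviation is to choose Low price for all 4 undetected periods, earning 28 each, then 9 forever once detected.
Deviation value: 28(1−δ^4)/(1−δ) + 9δ^4/(1−δ); cooperation value: 14/(1−δ).
IC: 14 ≥ 28(1−δ^4) + 9δ^4 = 28 − 19δ^4.
So δ^4 ≥ 14/19, giving δ ≥ (14/19)^(1/4) ≈ 0.926.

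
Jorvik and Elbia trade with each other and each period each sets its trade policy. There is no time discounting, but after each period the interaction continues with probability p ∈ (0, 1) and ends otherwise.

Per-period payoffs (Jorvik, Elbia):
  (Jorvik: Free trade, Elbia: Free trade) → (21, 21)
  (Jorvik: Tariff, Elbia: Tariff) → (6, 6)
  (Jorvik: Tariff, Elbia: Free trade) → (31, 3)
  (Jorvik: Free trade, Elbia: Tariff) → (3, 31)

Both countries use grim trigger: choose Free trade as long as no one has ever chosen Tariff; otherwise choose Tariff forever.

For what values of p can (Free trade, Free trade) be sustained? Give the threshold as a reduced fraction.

Expected cooperation value is 21 + p·21 + p²·21 + … = 21/(1−p); deviation gives 31 + p·6/(1−p).
21 ≥ 31(1−p) + 6p ⇒ 25p ≥ 10 ⇒ p ≥ 10/25 = 2/5.

2/5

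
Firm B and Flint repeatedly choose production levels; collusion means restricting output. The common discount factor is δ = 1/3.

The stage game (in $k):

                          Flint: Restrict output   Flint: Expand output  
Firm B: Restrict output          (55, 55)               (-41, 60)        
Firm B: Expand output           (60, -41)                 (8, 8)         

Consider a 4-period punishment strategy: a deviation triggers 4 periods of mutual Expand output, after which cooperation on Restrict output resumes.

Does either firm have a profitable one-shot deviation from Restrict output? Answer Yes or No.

Comparing payoff streams over the 5 periods until play realigns: cooperate → 55(1+δ+…+δ^4); deviate → 60 + 8(δ+…+δ^4).
Cooperation is sustained iff (55−8)(δ+…+δ^4) ≥ 60−55.
δ+…+δ^4 = 1/3·(1−(1/3)^4)/(1−1/3) = 0.4938, and (60−55)/(55−8) = 0.1064.
0.4938 ≥ 0.1064, so cooperation is sustainable.

No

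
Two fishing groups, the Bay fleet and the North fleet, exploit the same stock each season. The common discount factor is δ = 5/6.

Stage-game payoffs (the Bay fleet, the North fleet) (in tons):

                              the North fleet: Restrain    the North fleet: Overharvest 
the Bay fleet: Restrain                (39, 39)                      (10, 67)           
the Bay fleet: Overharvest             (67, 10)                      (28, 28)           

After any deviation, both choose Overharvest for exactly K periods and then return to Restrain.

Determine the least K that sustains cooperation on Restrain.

Need Σ_{k=1}^{K} δ^k ≥ (67−39)/(39−28) = 2.5455 at δ = 5/6.
At K = 3 the sum is 2.1065 < 2.5455; at K = 4 it is 2.5887 ≥ 2.5455.
So the minimum punishment length is K = 4.

4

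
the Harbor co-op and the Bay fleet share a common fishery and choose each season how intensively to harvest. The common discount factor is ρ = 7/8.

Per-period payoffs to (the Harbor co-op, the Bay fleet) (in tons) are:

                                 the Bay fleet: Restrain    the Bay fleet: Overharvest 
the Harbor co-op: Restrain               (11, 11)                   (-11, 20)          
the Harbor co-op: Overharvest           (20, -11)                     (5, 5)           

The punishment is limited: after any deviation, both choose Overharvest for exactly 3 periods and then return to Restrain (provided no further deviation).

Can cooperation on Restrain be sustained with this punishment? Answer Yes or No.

Comparing payoff streams over the 4 periods until play realigns: cooperate → 11(1+ρ+…+ρ^3); deviate → 20 + 5(ρ+…+ρ^3).
Cooperation is sustained iff (11−5)(ρ+…+ρ^3) ≥ 20−11.
ρ+…+ρ^3 = 7/8·(1−(7/8)^3)/(1−7/8) = 2.3105, and (20−11)/(11−5) = 1.5000.
2.3105 ≥ 1.5000, so cooperation is sustainable.

Yes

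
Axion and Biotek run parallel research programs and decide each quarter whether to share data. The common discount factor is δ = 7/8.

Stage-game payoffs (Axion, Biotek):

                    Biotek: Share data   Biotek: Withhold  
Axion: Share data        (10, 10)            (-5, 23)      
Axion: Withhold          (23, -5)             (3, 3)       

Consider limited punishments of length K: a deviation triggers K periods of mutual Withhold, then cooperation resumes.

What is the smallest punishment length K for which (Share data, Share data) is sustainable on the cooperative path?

3

Need Σ_{k=1}^{K} δ^k ≥ (23−10)/(10−3) = 1.8571 at δ = 7/8.
At K = 2 the sum is 1.6406 < 1.8571; at K = 3 it is 2.3105 ≥ 1.8571.
So the minimum punishment length is K = 3.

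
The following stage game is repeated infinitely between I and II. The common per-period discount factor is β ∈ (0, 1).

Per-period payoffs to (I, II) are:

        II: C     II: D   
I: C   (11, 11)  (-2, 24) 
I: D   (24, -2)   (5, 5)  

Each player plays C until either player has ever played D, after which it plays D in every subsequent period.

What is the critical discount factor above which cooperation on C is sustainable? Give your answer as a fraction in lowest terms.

One-period gain from deviating is 24 − 11 = 13. The loss is 11 − 5 = 6 in every subsequent period, with present value 6·β/(1−β).
Deviation is unprofitable when 6·β/(1−β) ≥ 13, i.e. β/(1−β) ≥ 13/6.
Equivalently β ≥ 13/(13+6) = 13/19.

13/19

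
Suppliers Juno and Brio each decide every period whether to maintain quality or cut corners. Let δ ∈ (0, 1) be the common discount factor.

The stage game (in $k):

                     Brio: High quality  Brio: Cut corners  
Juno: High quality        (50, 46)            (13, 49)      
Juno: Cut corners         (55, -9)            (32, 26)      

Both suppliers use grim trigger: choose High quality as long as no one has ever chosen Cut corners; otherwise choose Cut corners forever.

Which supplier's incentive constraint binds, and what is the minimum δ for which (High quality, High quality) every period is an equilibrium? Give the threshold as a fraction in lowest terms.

Juno; δ ≥ 5/23

Juno's threshold: (55−50)/(55−32) = 5/23.
Brio's threshold: (49−46)/(49−26) = 3/23.
5/23 > 3/23, so Juno binds and δ* = 5/23.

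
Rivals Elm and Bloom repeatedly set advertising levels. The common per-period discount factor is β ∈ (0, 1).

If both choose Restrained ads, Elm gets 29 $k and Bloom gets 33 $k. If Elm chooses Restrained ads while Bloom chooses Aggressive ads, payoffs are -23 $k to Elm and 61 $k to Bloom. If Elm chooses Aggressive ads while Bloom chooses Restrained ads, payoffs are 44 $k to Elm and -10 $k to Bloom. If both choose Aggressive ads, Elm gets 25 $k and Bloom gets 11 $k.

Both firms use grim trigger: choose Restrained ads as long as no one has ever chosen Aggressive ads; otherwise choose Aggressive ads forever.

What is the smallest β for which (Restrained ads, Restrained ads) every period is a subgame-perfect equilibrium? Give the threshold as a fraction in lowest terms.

Elm's threshold: (44−29)/(44−25) = 15/19.
Bloom's threshold: (61−33)/(61−11) = 14/25.
15/19 > 14/25, so Elm binds and β* = 15/19.

15/19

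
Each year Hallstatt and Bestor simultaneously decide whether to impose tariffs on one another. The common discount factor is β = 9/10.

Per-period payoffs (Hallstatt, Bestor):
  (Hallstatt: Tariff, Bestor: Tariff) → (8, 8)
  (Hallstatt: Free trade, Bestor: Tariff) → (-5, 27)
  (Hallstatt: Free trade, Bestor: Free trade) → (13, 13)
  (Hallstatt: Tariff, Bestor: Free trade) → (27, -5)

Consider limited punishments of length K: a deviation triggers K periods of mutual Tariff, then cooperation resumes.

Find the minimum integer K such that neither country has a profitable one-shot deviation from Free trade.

4

Need Σ_{k=1}^{K} β^k ≥ (27−13)/(13−8) = 2.8000 at β = 9/10.
At K = 3 the sum is 2.4390 < 2.8000; at K = 4 it is 3.0951 ≥ 2.8000.
So the minimum punishment length is K = 4.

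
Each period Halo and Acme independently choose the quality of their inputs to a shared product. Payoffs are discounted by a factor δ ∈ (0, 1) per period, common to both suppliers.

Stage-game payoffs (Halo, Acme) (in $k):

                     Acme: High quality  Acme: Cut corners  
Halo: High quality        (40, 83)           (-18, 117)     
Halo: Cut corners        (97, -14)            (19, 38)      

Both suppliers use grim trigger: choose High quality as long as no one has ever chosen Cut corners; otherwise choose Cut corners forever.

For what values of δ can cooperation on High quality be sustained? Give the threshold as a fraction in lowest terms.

Halo's threshold: (97−40)/(97−19) = 19/26.
Acme's threshold: (117−83)/(117−38) = 34/79.
19/26 > 34/79, so Halo binds and δ* = 19/26.

19/26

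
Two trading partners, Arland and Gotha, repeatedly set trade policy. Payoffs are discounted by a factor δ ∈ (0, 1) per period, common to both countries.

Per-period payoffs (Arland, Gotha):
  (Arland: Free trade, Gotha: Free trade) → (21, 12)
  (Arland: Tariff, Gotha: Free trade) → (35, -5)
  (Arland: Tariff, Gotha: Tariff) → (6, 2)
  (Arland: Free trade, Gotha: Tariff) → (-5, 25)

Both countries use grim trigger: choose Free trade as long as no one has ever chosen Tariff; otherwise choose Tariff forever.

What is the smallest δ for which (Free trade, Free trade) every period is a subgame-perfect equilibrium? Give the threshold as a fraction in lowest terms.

13/23

For Arland: deviation gain 35−21 = 14, per-period punishment loss 21−6 = 15. IC gives δ ≥ 14/29.
For Gotha: gain 13, loss 10 per period, so δ ≥ 13/23.
The tighter constraint is Gotha's, so cooperation needs δ ≥ 13/23.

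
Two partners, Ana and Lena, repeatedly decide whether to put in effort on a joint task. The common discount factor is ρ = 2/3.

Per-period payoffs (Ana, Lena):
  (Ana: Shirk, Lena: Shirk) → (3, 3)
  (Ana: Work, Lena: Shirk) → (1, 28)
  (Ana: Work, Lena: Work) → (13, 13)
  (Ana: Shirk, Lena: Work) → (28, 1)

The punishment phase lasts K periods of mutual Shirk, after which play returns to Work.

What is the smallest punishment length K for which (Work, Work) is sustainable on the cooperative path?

No profitable deviation requires (13−3)(ρ+…+ρ^K) ≥ 28−13, i.e. ρ+…+ρ^K ≥ 3/2 ≈ 1.5000.
With ρ = 2/3, the partial sums are K=1: 0.6667, K=2: 1.1111, K=3: 1.4074, K=4: 1.6049.
K = 4 is the first length at which the sum reaches 1.5000.

4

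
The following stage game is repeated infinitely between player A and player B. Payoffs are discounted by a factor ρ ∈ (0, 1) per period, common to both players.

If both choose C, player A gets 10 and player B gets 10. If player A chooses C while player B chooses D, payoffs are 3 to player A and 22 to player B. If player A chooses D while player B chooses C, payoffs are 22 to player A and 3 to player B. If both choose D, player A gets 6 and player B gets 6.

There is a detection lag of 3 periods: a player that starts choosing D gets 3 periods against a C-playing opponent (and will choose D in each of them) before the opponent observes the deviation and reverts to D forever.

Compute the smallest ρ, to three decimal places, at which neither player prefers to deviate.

The best deviation is to choose D for all 3 undetected periods, earning 22 each, then 6 forever once detected.
Deviation value: 22(1−ρ^3)/(1−ρ) + 6ρ^3/(1−ρ); cooperation value: 10/(1−ρ).
IC: 10 ≥ 22(1−ρ^3) + 6ρ^3 = 22 − 16ρ^3.
So ρ^3 ≥ 12/16 = 3/4, giving ρ ≥ (3/4)^(1/3) ≈ 0.909.

0.909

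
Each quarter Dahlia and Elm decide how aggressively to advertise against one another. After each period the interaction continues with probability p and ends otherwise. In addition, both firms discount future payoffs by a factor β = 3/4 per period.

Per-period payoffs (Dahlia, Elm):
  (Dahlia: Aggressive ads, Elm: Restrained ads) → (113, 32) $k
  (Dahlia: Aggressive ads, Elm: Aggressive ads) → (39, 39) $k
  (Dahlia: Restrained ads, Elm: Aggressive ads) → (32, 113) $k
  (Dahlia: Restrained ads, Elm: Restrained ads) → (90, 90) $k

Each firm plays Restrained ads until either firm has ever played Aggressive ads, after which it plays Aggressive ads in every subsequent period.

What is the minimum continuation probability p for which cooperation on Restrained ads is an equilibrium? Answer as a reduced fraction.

With continuation probability p and discount β, the effective per-period discount factor is βp.
Grim-trigger IC: βp ≥ (113−90)/(113−39) = 23/74.
So p ≥ (23/74)/(3/4) = 46/111.

46/111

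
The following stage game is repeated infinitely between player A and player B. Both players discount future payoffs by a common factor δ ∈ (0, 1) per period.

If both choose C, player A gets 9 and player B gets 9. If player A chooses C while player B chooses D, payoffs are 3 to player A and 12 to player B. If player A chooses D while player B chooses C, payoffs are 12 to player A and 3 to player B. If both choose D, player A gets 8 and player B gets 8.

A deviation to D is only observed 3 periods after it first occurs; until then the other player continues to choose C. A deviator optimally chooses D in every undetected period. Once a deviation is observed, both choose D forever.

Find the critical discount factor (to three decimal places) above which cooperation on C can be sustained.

0.909

A deviator earns 12 for 3 periods, then 8 forever; cooperating earns 9 forever. Multiplying the IC by (1−δ):
9 ≥ 12(1−δ^3) + 8δ^3, so 4·δ^3 ≥ 3 and δ^3 ≥ 3/4.
δ ≥ (3/4)^(1/3) ≈ 0.909.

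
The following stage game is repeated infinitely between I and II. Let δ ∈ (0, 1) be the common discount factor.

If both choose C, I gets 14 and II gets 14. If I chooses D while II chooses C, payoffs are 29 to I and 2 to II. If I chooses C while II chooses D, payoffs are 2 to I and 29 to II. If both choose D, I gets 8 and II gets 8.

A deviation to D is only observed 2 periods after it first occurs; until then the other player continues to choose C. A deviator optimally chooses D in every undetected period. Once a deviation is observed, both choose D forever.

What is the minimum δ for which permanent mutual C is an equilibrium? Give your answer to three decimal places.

0.845

Deviating for the 2 undetected periods gains 29−14 = 15 per period over cooperation, then loses 14−8 = 6 per period forever once punishment starts.
Gain: 15(1 + δ + … + δ^1); loss: 6·δ^2/(1−δ).
No profitable deviation ⇔ 15(1−δ^2) ≤ 6·δ^2, i.e. δ^2 ≥ 15/(15+6) = 5/7.
Hence δ ≥ (5/7)^(1/2) ≈ 0.845.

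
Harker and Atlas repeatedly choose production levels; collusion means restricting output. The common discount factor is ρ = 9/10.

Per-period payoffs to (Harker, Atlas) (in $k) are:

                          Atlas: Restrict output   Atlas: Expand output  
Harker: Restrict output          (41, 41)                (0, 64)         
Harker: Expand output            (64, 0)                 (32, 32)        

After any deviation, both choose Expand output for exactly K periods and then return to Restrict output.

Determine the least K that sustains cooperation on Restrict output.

4

No profitable deviation requires (41−32)(ρ+…+ρ^K) ≥ 64−41, i.e. ρ+…+ρ^K ≥ 23/9 ≈ 2.5556.
With ρ = 9/10, the partial sums are K=1: 0.9000, K=2: 1.7100, K=3: 2.4390, K=4: 3.0951.
K = 4 is the first length at which the sum reaches 2.5556.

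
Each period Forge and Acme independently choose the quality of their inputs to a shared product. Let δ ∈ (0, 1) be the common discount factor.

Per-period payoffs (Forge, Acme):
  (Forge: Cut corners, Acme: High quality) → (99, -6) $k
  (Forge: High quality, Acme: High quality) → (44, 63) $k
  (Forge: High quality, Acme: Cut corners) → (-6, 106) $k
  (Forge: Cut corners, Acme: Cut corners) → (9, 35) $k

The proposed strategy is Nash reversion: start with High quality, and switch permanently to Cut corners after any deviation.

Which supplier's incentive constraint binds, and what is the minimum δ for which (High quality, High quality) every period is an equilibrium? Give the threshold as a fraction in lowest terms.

Forge; δ ≥ 11/18

Forge's threshold: (99−44)/(99−9) = 11/18.
Acme's threshold: (106−63)/(106−35) = 43/71.
11/18 > 43/71, so Forge binds and δ* = 11/18.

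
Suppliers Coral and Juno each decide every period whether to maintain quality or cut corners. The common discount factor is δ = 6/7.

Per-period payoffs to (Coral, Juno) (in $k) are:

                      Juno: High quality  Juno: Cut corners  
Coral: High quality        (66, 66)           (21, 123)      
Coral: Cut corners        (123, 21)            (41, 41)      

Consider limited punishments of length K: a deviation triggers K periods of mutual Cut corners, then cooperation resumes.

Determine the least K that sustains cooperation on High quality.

4

IC: δ(1−δ^K)/(1−δ) ≥ (123−66)/(66−41) = 57/25.
With δ = 6/7: need 1 − δ^K ≥ 57/25·(1−6/7)/(6/7), i.e. δ^K ≤ 0.6200.
Since (6/7)^3 = 0.6297 and (6/7)^4 = 0.5398, the smallest such K is 4.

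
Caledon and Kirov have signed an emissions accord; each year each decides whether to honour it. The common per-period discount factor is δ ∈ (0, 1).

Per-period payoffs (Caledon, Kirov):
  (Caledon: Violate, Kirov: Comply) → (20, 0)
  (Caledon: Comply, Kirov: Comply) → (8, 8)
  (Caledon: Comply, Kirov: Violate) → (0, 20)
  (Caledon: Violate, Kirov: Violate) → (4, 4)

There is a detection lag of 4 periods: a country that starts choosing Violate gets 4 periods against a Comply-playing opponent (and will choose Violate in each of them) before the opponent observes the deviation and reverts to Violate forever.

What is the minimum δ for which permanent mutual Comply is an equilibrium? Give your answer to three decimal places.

0.931

The best deviation is to choose Violate for all 4 undetected periods, earning 20 each, then 4 forever once detected.
Deviation value: 20(1−δ^4)/(1−δ) + 4δ^4/(1−δ); cooperation value: 8/(1−δ).
IC: 8 ≥ 20(1−δ^4) + 4δ^4 = 20 − 16δ^4.
So δ^4 ≥ 12/16 = 3/4, giving δ ≥ (3/4)^(1/4) ≈ 0.931.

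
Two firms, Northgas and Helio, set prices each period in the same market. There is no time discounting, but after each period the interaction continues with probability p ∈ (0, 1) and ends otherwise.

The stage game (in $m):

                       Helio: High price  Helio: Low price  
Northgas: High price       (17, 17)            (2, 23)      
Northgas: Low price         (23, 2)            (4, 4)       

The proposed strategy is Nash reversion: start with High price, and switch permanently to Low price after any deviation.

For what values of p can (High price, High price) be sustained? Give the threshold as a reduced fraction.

Expected cooperation value is 17 + p·17 + p²·17 + … = 17/(1−p); deviation gives 23 + p·4/(1−p).
17 ≥ 23(1−p) + 4p ⇒ 19p ≥ 6 ⇒ p ≥ 6/19.

6/19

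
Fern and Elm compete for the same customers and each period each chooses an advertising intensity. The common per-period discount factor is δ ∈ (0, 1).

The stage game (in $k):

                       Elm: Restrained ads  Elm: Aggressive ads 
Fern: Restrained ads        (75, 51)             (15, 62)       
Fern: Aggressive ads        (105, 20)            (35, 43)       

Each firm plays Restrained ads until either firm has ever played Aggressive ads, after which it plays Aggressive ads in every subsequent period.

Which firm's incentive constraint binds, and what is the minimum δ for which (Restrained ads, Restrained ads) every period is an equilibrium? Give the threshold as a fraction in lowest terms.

Elm; δ ≥ 11/19

For Fern: deviation gain 105−75 = 30, per-period punishment loss 75−35 = 40. IC gives δ ≥ 30/70 = 3/7.
For Elm: gain 11, loss 8 per period, so δ ≥ 11/19.
The tighter constraint is Elm's, so cooperation needs δ ≥ 11/19.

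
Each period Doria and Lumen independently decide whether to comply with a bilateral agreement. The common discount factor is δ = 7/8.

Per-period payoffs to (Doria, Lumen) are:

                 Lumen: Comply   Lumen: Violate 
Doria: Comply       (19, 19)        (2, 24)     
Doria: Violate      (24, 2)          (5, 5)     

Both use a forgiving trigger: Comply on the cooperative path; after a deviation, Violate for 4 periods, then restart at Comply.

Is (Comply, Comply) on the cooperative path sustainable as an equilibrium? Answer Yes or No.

Yes

Comparing payoff streams over the 5 periods until play realigns: cooperate → 19(1+δ+…+δ^4); deviate → 24 + 5(δ+…+δ^4).
Cooperation is sustained iff (19−5)(δ+…+δ^4) ≥ 24−19.
δ+…+δ^4 = 7/8·(1−(7/8)^4)/(1−7/8) = 2.8967, and (24−19)/(19−5) = 0.3571.
2.8967 ≥ 0.3571, so cooperation is sustainable.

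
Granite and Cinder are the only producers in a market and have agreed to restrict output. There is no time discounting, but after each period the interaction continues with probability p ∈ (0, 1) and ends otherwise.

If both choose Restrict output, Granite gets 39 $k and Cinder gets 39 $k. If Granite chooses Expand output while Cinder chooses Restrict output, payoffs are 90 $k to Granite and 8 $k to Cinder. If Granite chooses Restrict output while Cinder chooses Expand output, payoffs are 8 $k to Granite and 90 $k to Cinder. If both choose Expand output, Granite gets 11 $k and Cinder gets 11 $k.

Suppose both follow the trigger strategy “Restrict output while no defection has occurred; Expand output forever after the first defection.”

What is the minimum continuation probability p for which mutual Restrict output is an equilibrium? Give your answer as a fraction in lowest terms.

With no time discounting, the continuation probability p plays the role of the discount factor.
Grim-trigger IC: 39/(1−p) ≥ 90 + 11p/(1−p) ⇒ p ≥ (90−39)/(90−11) = 51/79.

51/79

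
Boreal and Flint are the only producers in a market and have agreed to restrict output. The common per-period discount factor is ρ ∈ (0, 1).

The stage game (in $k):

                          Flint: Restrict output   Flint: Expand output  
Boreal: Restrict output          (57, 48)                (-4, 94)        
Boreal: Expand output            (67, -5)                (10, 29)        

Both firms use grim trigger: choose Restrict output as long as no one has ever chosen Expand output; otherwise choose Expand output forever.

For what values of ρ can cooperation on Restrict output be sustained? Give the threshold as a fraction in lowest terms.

Boreal: cooperation gives 57 each period; deviation gives 67 once then 10 forever.
  57/(1−ρ) ≥ 67 + 10ρ/(1−ρ) ⇒ ρ ≥ 10/57.
Flint: cooperation gives 48 each period; deviation gives 94 once then 29 forever.
  ρ ≥ 46/65.
Both must hold, so the binding constraint is Flint's: ρ ≥ 46/65.

46/65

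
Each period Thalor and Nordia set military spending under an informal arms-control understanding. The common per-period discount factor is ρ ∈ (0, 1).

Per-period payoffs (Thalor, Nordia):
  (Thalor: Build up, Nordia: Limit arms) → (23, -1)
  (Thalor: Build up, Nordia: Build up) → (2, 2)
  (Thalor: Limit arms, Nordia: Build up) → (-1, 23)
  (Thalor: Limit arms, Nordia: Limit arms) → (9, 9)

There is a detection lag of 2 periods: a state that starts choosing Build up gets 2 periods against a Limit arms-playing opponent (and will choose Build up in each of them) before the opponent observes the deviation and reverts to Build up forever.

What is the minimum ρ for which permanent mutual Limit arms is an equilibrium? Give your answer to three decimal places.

0.816

A deviator earns 23 for 2 periods, then 2 forever; cooperating earns 9 forever. Multiplying the IC by (1−ρ):
9 ≥ 23(1−ρ^2) + 2ρ^2, so 21·ρ^2 ≥ 14 and ρ^2 ≥ 2/3.
ρ ≥ (2/3)^(1/2) ≈ 0.816.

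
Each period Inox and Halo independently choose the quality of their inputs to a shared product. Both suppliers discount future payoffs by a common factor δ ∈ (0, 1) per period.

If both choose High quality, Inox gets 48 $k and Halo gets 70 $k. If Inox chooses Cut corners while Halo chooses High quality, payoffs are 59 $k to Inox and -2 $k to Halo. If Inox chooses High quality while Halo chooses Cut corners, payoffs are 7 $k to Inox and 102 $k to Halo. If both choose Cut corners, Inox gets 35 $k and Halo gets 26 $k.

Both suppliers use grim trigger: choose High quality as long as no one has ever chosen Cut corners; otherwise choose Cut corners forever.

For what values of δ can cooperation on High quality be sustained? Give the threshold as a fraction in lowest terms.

Inox's threshold: (59−48)/(59−35) = 11/24.
Halo's threshold: (102−70)/(102−26) = 8/19.
11/24 > 8/19, so Inox binds and δ* = 11/24.

11/24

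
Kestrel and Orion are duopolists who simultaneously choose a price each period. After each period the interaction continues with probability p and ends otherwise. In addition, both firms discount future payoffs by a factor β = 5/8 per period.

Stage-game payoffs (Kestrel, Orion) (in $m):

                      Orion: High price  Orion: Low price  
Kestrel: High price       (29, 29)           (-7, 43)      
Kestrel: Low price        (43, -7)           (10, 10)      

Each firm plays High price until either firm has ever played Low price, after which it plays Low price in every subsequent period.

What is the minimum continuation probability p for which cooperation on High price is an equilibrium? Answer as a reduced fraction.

With continuation probability p and discount β, the effective per-period discount factor is βp.
Grim-trigger IC: βp ≥ (43−29)/(43−10) = 14/33.
So p ≥ (14/33)/(5/8) = 112/165.

112/165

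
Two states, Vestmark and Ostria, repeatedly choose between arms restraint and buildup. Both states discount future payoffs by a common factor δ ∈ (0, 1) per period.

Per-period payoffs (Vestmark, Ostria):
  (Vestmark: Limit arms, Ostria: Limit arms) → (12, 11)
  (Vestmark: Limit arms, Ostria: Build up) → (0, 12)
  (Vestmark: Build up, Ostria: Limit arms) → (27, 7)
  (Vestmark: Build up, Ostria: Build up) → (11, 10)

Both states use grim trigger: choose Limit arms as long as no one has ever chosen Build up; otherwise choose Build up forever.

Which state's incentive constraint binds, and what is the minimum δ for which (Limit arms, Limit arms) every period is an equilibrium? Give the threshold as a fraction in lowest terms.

Vestmark; δ ≥ 15/16

For Vestmark: deviation gain 27−12 = 15, per-period punishment loss 12−11 = 1. IC gives δ ≥ 15/16.
For Ostria: gain 1, loss 1 per period, so δ ≥ 1/2.
The tighter constraint is Vestmark's, so cooperation needs δ ≥ 15/16.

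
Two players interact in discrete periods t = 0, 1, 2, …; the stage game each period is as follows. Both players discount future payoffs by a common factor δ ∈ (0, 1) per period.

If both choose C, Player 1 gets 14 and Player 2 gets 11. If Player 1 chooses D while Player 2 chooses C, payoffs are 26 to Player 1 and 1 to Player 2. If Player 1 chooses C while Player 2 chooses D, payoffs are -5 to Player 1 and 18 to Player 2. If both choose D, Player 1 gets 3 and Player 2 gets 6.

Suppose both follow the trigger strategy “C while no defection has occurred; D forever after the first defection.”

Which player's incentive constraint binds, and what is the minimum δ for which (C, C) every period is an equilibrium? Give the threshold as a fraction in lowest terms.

Player 1's threshold: (26−14)/(26−3) = 12/23.
Player 2's threshold: (18−11)/(18−6) = 7/12.
12/23 < 7/12, so Player 2 binds and δ* = 7/12.

Player 2; δ ≥ 7/12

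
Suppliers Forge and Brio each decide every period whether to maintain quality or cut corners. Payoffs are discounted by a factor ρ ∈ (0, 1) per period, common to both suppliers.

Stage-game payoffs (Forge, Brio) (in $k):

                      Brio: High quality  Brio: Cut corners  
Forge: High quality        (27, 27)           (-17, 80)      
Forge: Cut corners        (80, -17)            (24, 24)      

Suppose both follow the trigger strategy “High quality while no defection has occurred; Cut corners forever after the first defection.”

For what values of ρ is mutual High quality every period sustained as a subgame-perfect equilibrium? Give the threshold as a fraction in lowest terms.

53/56

Under grim trigger the critical discount factor is (T−C)/(T−P) with T = 80, C = 27, P = 24.
ρ* = (80−27)/(80−24) = 53/56.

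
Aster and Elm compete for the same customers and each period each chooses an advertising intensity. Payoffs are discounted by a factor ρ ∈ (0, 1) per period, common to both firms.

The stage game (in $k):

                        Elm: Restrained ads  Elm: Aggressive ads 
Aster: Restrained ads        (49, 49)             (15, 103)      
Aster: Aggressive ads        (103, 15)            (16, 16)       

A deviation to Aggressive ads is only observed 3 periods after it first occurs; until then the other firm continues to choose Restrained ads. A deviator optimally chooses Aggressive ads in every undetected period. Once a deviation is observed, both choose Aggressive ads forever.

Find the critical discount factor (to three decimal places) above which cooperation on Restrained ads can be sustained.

The best deviation is to choose Aggressive ads for all 3 undetected periods, earning 103 each, then 16 forever once detected.
Deviation value: 103(1−ρ^3)/(1−ρ) + 16ρ^3/(1−ρ); cooperation value: 49/(1−ρ).
IC: 49 ≥ 103(1−ρ^3) + 16ρ^3 = 103 − 87ρ^3.
So ρ^3 ≥ 54/87 = 18/29, giving ρ ≥ (18/29)^(1/3) ≈ 0.853.

0.853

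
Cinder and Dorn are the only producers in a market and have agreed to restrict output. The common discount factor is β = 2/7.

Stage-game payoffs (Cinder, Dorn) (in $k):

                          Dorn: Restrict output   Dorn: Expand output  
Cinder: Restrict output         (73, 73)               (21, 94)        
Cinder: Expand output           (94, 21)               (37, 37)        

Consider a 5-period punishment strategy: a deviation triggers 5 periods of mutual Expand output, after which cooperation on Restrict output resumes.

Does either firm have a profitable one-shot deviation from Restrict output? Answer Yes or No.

Comparing payoff streams over the 6 periods until play realigns: cooperate → 73(1+β+…+β^5); deviate → 94 + 37(β+…+β^5).
Cooperation is sustained iff (73−37)(β+…+β^5) ≥ 94−73.
β+…+β^5 = 2/7·(1−(2/7)^5)/(1−2/7) = 0.3992, and (94−73)/(73−37) = 0.5833.
0.3992 < 0.5833, so cooperation is not sustainable.

Yes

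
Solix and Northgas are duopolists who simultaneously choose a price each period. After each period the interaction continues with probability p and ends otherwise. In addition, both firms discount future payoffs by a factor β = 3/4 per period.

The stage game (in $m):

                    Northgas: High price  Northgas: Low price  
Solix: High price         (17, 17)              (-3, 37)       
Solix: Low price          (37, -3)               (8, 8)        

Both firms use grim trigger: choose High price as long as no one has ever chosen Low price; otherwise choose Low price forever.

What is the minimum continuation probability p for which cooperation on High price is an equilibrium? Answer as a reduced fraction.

80/87

With continuation probability p and discount β, the effective per-period discount factor is βp.
Grim-trigger IC: βp ≥ (37−17)/(37−8) = 20/29.
So p ≥ (20/29)/(3/4) = 80/87.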